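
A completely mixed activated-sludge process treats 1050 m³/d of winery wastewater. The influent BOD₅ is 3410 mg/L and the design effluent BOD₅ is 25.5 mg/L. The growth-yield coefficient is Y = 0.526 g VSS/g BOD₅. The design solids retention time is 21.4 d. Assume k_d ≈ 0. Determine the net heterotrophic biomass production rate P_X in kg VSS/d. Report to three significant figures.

P_X ≈ 1870 kg VSS/d

Since k_d ≈ 0, Y_obs = Y = 0.526 g VSS/g BOD₅.
ΔS = 3410 − 25.5 = 3384 mg/L, so the substrate removal rate is 1050 × 3384/1000 = 3554 kg BOD₅/d.
So the net sludge growth is P_X = 0.5260 × 3554 = 1869 kg VSS/d.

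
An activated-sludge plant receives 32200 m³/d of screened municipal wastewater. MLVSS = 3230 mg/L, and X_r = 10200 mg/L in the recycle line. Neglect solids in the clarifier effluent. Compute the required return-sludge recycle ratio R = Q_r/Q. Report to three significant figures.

R ≈ 0.463

Solids balance on the clarifier gives (1+R)X = R·X_r, so R = X/(X_r − X) = 3230 / (10200 − 3230) = 0.4634.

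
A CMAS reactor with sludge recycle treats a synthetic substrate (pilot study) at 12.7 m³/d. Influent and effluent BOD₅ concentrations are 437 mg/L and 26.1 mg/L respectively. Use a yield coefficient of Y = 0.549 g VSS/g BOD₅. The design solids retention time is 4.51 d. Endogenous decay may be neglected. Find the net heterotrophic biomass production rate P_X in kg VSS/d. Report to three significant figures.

Since k_d ≈ 0, Y_obs = Y = 0.549 g VSS/g BOD₅.
ΔS = 437 − 26.1 = 410.9 mg/L, so the substrate removal rate is 12.7 × 410.9/1000 = 5.218 kg BOD₅/d.
Biomass produced: P_X = Y_obs·Q·ΔS = 0.5490 × 5.218 ≈ 2.865 kg VSS/d.

P_X ≈ 2.86 kg VSS/d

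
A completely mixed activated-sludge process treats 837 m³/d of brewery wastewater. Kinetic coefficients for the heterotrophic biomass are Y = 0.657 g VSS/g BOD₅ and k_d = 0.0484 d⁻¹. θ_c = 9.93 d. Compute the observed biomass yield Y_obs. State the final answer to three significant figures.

Y_obs ≈ 0.444 g VSS/g BOD₅

Observed yield with endogenous decay: Y_obs = Y / (1 + k_d·θ_c) = 0.657 / (1 + 0.0484 × 9.93) = 0.657 / 1.481 = 0.4437 g VSS/g BOD₅.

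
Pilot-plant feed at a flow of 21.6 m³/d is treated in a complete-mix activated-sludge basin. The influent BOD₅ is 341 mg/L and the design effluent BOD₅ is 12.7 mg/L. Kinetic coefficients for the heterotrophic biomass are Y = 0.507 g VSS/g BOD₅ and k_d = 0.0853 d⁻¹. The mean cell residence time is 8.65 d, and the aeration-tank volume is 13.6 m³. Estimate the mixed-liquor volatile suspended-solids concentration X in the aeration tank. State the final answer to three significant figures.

X ≈ 1320 mg/L

X = Y·Q·ΔS·θ_c / [V·(1 + k_d θ_c)] = 0.507 × 21.6 × (341 − 12.7) × 8.65 / [13.6 × (1 + 0.0853 × 8.65)] = 1316 mg/L.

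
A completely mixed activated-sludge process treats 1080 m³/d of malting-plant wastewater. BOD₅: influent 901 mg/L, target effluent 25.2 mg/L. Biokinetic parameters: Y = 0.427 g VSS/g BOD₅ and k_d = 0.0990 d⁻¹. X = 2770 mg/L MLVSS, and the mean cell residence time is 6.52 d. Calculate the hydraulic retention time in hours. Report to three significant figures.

Rearranging the biomass balance for a CMAS with decay, V = Y·Q·ΔS·θ_c / [X·(1+k_d θ_c)] = 0.427 × 1080 × (901 − 25.2) × 6.52 / [2770 × (1 + 0.0990 × 6.52)] = 2.63×10^6 / 4558 = 577.7 m³.
τ = V/Q = 577.7/1080 = 0.5349 d, or 12.84 h.

τ ≈ 12.8 h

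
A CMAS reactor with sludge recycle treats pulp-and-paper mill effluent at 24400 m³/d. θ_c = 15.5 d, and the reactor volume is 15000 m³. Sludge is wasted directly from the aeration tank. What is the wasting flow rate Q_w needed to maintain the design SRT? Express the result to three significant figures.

For wasting at MLVSS concentration, Q_w = V/θ_c = 15000/15.5 = 967.7 m³/d.

Q_w ≈ 968 m³/d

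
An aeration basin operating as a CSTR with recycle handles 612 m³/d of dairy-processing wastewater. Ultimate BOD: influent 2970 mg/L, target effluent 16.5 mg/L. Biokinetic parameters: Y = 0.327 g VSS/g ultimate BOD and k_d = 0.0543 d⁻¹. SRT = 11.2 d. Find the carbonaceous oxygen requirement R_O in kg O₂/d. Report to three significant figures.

R_O ≈ 1290 kg O₂/d

The observed yield is Y_obs = Y/(1 + k_d·θ_c) = 0.327 / (1 + 0.0543 × 11.2) = 0.327 / 1.608 = 0.2033 g VSS per g ultimate BOD removed.
Substrate removed = Q·(S₀ − S) = 612 m³/d × (2970 − 16.5) g/m³ = 1.81×10^6 g/d = 1808 kg/d.
Net sludge production P_X = 0.2033 × 1808 = 367.5 kg VSS/d.
R_O = Q·(S₀ − S) − 1.42·P_X = 1808 − 1.42 × 367.5 = 1286 kg O₂/d.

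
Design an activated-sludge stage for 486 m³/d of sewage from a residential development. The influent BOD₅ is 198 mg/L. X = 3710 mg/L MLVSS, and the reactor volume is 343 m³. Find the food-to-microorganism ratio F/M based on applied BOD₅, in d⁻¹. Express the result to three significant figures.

F/M ≈ 0.0756 d⁻¹

F/M = Q·S₀ / (V·X) = 486 × 198 / (343.0 × 3710) = 0.07562 g BOD₅·(g VSS·d)⁻¹.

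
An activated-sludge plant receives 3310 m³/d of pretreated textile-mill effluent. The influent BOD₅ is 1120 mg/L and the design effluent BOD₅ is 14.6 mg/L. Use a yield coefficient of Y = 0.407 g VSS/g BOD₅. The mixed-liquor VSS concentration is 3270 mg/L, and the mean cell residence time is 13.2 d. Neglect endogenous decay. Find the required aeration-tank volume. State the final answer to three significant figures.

V ≈ 6010 m³

With k_d = 0 the design equation reduces to V = Y Q (S₀−S) θ_c / X = 0.407 × 3310 × (1120 − 14.6) × 13.2 / 3270 = 6011 m³.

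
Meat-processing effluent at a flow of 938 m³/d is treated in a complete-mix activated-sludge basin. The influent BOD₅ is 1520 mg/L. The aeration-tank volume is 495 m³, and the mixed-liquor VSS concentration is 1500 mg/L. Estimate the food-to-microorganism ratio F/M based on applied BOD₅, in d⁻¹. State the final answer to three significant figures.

F/M ≈ 1.92 d⁻¹

F/M = Q·S₀ / (V·X) = 938 × 1520 / (495.0 × 1500) = 1.920 g BOD₅·(g VSS·d)⁻¹.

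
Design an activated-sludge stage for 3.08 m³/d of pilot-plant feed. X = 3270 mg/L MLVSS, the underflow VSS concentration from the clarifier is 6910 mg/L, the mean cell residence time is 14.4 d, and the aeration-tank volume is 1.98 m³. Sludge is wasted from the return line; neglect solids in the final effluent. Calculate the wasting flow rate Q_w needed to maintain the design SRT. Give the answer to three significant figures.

θ_c = V·X/(Q_w·X_r) when wasting from the recycle, so Q_w = V·X/(θ_c·X_r) = 1.980 × 3270 / (14.4 × 6910) = 0.06507 m³/d.

Q_w ≈ 0.0651 m³/d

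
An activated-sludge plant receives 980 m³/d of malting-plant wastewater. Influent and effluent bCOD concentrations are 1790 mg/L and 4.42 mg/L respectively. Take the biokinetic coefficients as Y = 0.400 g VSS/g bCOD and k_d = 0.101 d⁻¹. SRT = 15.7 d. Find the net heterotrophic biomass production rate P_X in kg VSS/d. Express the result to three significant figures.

Observed yield with endogenous decay: Y_obs = Y / (1 + k_d·θ_c) = 0.400 / (1 + 0.101 × 15.7) = 0.400 / 2.586 = 0.1547 g VSS/g bCOD.
Mass of bCOD removed per day: Q(S₀ − S) = 980 × 1786 g/m³ = 1750 kg/d.
Biomass produced: P_X = Y_obs·Q·ΔS = 0.1547 × 1750 ≈ 270.7 kg VSS/d.

P_X ≈ 271 kg VSS/d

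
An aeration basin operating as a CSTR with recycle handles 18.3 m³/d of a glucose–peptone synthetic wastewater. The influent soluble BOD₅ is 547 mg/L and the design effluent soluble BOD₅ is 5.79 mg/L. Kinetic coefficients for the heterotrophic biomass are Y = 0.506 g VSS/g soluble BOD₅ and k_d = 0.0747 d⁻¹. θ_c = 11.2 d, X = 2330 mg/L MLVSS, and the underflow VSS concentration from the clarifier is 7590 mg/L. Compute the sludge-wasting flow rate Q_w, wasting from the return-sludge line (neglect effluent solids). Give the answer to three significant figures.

Steady-state biomass mass balance: V·X·(1 + k_d·θ_c) = Y·Q·(S₀ − S)·θ_c, so V = 0.506 × 18.3 × (547 − 5.79) × 11.2 / [2330 × (1 + 0.0747 × 11.2)] = 5.61×10^4 / 4279 = 13.12 m³.
Q_w = (V·X)/(θ_c X_r) = 13.12 × 2330 / (11.2 × 7590) = 0.3595 m³/d.

Q_w ≈ 0.360 m³/d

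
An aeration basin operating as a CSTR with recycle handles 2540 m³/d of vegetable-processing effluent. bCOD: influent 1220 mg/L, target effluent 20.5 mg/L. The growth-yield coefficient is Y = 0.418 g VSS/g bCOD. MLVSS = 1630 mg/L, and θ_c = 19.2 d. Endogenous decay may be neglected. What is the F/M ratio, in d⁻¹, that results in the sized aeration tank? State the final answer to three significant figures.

F/M ≈ 0.127 d⁻¹

V·X = Y·Q·ΔS·θ_c gives V = 0.418 × 2540 × (1220 − 20.5) × 19.2 / 1630 = 15001 m³.
Food-to-microorganism ratio F/M = Q S₀ / (V X) = 2540 × 1220 / (15001 × 1630) = 0.1267 d⁻¹.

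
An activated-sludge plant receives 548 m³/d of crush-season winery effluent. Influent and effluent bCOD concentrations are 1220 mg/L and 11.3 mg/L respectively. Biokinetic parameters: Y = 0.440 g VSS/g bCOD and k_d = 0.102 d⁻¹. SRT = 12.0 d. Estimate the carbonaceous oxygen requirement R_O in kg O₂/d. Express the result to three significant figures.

R_O ≈ 476 kg O₂/d

Y_obs = Y / (1 + k_d θ_c) = 0.440 / (1 + 0.102 × 12.0) = 0.440 / 2.224 = 0.1978.
Mass of bCOD removed per day: Q(S₀ − S) = 548 × 1209 g/m³ = 662.4 kg/d.
P_X = Y_obs·Q·(S₀ − S) = 0.1978 × 662.4 = 131.0 kg VSS/d.
R_O = Q·ΔS − 1.42 P_X = 662.4 − 186.1 = 476.3 kg O₂/d.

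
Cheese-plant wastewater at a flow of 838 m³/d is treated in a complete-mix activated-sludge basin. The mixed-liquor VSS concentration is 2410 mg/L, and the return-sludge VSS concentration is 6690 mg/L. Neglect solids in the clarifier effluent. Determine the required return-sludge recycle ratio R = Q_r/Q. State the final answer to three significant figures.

R ≈ 0.563

R = Q_r/Q = X/(X_r − X) = 2410 / (6690 − 2410) = 0.5631.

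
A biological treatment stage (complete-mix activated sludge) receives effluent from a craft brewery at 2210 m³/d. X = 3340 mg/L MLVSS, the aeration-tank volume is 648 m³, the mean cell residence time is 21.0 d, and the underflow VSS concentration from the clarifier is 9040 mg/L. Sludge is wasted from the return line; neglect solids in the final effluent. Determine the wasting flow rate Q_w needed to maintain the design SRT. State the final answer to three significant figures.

Wasting from the return line (neglecting effluent solids): Q_w = V·X / (θ_c·X_r) = 648.0 × 3340 / (21.0 × 9040) = 11.40 m³/d.

Q_w ≈ 11.4 m³/d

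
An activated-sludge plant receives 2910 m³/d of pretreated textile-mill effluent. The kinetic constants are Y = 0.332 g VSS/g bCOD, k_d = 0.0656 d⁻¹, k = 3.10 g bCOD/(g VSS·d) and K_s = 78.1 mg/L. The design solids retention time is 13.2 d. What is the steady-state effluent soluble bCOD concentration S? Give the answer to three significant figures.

S ≈ 12.4 mg/L

For a completely mixed reactor with recycle the Lawrence–McCarty relation gives S = K_s·(1 + k_d·θ_c) / [θ_c·(Y·k − k_d) − 1] = 78.1 × (1 + 0.0656 × 13.2) / [13.2 × (0.332 × 3.10 − 0.0656) − 1] = 145.7 / 11.72 = 12.43 mg/L.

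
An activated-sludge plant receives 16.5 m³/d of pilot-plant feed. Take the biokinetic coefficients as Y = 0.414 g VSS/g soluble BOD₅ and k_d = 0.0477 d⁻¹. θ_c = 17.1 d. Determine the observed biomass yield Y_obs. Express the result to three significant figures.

Y_obs ≈ 0.228 g VSS/g soluble BOD₅

Observed yield with endogenous decay: Y_obs = Y / (1 + k_d·θ_c) = 0.414 / (1 + 0.0477 × 17.1) = 0.414 / 1.816 = 0.2280 g VSS/g soluble BOD₅.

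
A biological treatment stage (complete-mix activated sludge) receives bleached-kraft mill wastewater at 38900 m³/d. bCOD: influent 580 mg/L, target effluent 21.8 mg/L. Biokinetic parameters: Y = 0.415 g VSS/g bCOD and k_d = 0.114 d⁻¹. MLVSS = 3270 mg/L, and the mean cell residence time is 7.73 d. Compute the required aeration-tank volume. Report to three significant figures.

V ≈ 11300 m³

Rearranging the biomass balance for a CMAS with decay, V = Y·Q·ΔS·θ_c / [X·(1+k_d θ_c)] = 0.415 × 38900 × (580 − 21.8) × 7.73 / [3270 × (1 + 0.114 × 7.73)] = 6.97×10^7 / 6152 = 11323 m³.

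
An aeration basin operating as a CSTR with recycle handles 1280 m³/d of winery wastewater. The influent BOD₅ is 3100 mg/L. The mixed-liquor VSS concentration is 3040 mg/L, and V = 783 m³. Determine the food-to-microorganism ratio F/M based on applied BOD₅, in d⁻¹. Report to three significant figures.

F/M = applied load / biomass = Q·S₀/(V·X) = 1280 × 3100 / (783.0 × 3040) = 1.667 d⁻¹.

F/M ≈ 1.67 d⁻¹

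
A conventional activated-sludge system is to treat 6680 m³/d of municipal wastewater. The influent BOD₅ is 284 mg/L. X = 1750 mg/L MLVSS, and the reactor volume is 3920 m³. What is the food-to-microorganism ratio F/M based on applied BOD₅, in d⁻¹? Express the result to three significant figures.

F/M = Q·S₀ / (V·X) = 6680 × 284 / (3920 × 1750) = 0.2765 g BOD₅·(g VSS·d)⁻¹.

F/M ≈ 0.277 d⁻¹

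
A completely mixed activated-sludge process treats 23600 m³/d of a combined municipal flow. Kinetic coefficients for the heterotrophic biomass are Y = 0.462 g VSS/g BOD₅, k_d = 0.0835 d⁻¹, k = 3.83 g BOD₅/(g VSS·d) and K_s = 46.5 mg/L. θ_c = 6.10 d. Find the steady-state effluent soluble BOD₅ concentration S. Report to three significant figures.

For a completely mixed reactor with recycle the Lawrence–McCarty relation gives S = K_s·(1 + k_d·θ_c) / [θ_c·(Y·k − k_d) − 1] = 46.5 × (1 + 0.0835 × 6.10) / [6.10 × (0.462 × 3.83 − 0.0835) − 1] = 70.18 / 9.284 = 7.559 mg/L.

S ≈ 7.56 mg/L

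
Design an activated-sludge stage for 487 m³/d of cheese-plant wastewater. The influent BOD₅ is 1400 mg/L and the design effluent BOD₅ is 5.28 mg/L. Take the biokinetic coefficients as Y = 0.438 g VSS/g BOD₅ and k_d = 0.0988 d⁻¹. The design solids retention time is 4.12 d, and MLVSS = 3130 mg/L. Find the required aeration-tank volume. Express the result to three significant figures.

V ≈ 278 m³

Rearranging the biomass balance for a CMAS with decay, V = Y·Q·ΔS·θ_c / [X·(1+k_d θ_c)] = 0.438 × 487 × (1400 − 5.28) × 4.12 / [3130 × (1 + 0.0988 × 4.12)] = 1.23×10^6 / 4404 = 278.3 m³.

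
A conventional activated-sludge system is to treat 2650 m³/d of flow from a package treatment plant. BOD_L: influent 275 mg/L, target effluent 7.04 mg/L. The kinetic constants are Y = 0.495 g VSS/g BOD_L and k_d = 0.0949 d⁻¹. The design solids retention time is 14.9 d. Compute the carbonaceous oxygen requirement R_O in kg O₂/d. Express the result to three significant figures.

The observed yield is Y_obs = Y/(1 + k_d·θ_c) = 0.495 / (1 + 0.0949 × 14.9) = 0.495 / 2.414 = 0.2051 g VSS per g BOD_L removed.
Q·(S₀ − S) = 2650 × (275 − 7.04) × 10⁻³ = 710.1 kg/d removed.
Biomass synthesised: P_X = Y_obs × 710.1 = 145.6 kg VSS/d.
R_O = Q·(S₀ − S) − 1.42·P_X = 710.1 − 1.42 × 145.6 = 503.3 kg O₂/d.

R_O ≈ 503 kg O₂/d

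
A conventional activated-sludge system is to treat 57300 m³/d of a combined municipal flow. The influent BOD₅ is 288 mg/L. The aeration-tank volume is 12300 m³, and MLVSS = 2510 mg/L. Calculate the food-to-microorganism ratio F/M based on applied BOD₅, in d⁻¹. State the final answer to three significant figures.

F/M ≈ 0.535 d⁻¹

F/M = applied load / biomass = Q·S₀/(V·X) = 57300 × 288 / (12300 × 2510) = 0.5345 d⁻¹.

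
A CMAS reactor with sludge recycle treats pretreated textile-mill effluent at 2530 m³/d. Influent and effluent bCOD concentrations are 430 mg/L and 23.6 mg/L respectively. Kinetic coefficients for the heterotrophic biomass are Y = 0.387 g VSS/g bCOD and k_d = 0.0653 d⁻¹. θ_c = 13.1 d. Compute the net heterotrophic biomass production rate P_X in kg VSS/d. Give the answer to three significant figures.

The observed yield is Y_obs = Y/(1 + k_d·θ_c) = 0.387 / (1 + 0.0653 × 13.1) = 0.387 / 1.855 = 0.2086 g VSS per g bCOD removed.
Mass of bCOD removed per day: Q(S₀ − S) = 2530 × 406.4 g/m³ = 1028 kg/d.
Net biomass production P_X = Y_obs × Q·(S₀ − S) = 0.2086 × 1028 = 214.5 kg VSS/d.

P_X ≈ 214 kg VSS/d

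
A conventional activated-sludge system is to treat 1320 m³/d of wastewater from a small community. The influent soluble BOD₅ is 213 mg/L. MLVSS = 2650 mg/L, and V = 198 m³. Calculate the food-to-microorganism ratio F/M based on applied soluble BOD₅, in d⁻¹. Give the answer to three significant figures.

F/M = applied load / biomass = Q·S₀/(V·X) = 1320 × 213 / (198.0 × 2650) = 0.5358 d⁻¹.

F/M ≈ 0.536 d⁻¹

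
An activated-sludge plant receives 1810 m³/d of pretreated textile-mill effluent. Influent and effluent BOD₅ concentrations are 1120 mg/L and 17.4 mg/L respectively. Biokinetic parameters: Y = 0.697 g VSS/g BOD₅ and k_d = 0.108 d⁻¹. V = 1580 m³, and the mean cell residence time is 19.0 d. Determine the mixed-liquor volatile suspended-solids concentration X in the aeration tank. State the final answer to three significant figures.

From V·X·(1 + k_d·θ_c) = Y·Q·(S₀ − S)·θ_c: X = 0.697 × 1810 × (1120 − 17.4) × 19.0 / [1580 × (1 + 0.108 × 19.0)] = 5481 mg/L.

X ≈ 5480 mg/L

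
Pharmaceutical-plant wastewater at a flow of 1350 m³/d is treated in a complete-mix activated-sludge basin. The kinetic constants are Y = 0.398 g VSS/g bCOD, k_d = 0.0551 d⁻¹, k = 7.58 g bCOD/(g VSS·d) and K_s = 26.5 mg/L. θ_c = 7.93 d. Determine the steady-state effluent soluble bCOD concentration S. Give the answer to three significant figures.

S ≈ 1.69 mg/L

For a completely mixed reactor with recycle the Lawrence–McCarty relation gives S = K_s·(1 + k_d·θ_c) / [θ_c·(Y·k − k_d) − 1] = 26.5 × (1 + 0.0551 × 7.93) / [7.93 × (0.398 × 7.58 − 0.0551) − 1] = 38.08 / 22.49 = 1.693 mg/L.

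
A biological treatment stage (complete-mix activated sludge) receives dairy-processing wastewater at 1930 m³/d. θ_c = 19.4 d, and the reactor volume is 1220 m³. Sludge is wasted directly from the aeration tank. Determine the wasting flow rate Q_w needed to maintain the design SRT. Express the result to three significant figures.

Q_w ≈ 62.9 m³/d

Wasting from the aeration tank: Q_w = V / θ_c = 1220 / 19.4 = 62.89 m³/d.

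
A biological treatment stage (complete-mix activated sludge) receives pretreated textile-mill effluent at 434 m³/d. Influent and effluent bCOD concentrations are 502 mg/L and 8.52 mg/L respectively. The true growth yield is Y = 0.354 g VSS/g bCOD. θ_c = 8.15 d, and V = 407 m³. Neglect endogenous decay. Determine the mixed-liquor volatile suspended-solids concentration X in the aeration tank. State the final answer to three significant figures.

X ≈ 1520 mg/L

From V·X = Y·Q·(S₀ − S)·θ_c (decay neglected): X = 0.354 × 434 × (502 − 8.52) × 8.15 / 407 = 1518 mg/L.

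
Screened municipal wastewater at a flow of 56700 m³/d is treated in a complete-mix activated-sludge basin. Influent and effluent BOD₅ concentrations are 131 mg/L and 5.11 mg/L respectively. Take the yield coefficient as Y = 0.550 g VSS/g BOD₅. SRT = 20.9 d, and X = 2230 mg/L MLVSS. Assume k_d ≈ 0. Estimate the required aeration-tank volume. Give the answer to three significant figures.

V ≈ 36800 m³

Biomass mass balance (decay neglected): V·X = Y·Q·(S₀ − S)·θ_c, so V = 0.550 × 56700 × (131 − 5.11) × 20.9 / 2230 = 36794 m³.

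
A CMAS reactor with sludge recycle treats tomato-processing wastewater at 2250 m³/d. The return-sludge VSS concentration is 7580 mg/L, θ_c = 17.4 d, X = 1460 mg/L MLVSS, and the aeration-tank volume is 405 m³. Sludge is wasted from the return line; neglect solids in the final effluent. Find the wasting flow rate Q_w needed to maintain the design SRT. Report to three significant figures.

Q_w ≈ 4.48 m³/d

θ_c = V·X/(Q_w·X_r) when wasting from the recycle, so Q_w = V·X/(θ_c·X_r) = 405.0 × 1460 / (17.4 × 7580) = 4.483 m³/d.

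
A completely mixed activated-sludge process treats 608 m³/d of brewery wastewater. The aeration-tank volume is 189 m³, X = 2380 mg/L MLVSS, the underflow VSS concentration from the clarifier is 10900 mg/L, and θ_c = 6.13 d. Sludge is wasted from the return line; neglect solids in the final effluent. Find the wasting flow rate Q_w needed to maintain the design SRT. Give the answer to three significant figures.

Q_w = (V·X)/(θ_c X_r) = 189.0 × 2380 / (6.13 × 10900) = 6.732 m³/d.

Q_w ≈ 6.73 m³/d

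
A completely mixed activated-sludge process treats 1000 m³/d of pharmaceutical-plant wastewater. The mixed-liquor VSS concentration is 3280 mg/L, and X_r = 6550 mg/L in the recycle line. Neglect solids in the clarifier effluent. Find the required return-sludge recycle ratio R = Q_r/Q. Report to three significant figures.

R = Q_r/Q = X/(X_r − X) = 3280 / (6550 − 3280) = 1.003.

R ≈ 1.00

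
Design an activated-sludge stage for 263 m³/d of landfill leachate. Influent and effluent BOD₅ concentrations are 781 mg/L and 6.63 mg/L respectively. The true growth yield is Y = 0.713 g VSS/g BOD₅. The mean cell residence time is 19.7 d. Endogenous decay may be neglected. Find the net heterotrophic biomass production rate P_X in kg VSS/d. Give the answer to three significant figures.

With endogenous decay neglected, the observed yield equals the true yield: Y_obs = Y = 0.713 g VSS/g BOD₅.
Substrate removed = Q·(S₀ − S) = 263 m³/d × (781 − 6.63) g/m³ = 2.04×10^5 g/d = 203.7 kg/d.
Biomass produced: P_X = Y_obs·Q·ΔS = 0.7130 × 203.7 ≈ 145.2 kg VSS/d.

P_X ≈ 145 kg VSS/d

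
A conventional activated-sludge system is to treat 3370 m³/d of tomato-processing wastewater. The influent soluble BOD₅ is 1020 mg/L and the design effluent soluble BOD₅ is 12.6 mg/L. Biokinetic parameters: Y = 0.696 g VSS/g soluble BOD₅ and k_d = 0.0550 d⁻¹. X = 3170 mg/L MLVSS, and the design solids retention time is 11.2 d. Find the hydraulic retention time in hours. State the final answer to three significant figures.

From the SRT design equation V = Y Q (S₀−S) θ_c / [X (1 + k_d θ_c)] = 0.696 × 3370 × (1020 − 12.6) × 11.2 / [3170 × (1 + 0.0550 × 11.2)] = 2.65×10^7 / 5123 = 5166 m³.
HRT = V/Q = 5166 m³ / 3370 m³·d⁻¹ = 1.533 d × 24 = 36.79 h.

τ ≈ 36.8 h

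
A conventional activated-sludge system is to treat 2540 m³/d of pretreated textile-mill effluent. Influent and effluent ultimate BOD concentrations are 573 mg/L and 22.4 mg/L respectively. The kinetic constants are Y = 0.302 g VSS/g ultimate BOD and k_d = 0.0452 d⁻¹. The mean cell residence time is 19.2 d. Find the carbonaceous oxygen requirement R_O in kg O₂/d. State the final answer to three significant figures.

R_O ≈ 1080 kg O₂/d

Correct the yield for decay: Y_obs = Y/(1 + k_d θ_c) = 0.302 / (1 + 0.0452 × 19.2) = 0.302 / 1.868 = 0.1617.
Mass of ultimate BOD removed per day: Q(S₀ − S) = 2540 × 550.6 g/m³ = 1399 kg/d.
P_X = Y_obs·Q·(S₀ − S) = 0.1617 × 1399 = 226.1 kg VSS/d.
R_O = Q·ΔS − 1.42 P_X = 1399 − 321.1 = 1077 kg O₂/d.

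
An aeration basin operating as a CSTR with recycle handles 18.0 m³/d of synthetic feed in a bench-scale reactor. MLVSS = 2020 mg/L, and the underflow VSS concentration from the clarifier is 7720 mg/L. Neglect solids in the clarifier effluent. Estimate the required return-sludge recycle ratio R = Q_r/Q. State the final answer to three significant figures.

R = Q_r/Q = X/(X_r − X) = 2020 / (7720 − 2020) = 0.3544.

R ≈ 0.354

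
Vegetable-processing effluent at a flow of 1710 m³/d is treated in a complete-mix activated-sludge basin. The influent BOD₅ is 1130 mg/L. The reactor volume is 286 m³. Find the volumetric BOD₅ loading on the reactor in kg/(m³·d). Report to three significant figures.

L_v ≈ 6.76 kg BOD₅/(m³·d)

Applied BOD₅ load per unit volume = Q·S₀/V = (1710 × 1130/1000)/286.0 = 6.756 kg BOD₅·m⁻³·d⁻¹.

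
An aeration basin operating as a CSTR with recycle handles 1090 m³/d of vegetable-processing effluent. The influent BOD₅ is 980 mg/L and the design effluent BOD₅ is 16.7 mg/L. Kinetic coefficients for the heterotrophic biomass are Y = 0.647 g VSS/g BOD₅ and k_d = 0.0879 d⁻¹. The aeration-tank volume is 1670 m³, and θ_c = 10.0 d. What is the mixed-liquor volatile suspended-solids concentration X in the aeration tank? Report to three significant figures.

X ≈ 2160 mg/L

From V·X·(1 + k_d·θ_c) = Y·Q·(S₀ − S)·θ_c: X = 0.647 × 1090 × (980 − 16.7) × 10.0 / [1670 × (1 + 0.0879 × 10.0)] = 2165 mg/L.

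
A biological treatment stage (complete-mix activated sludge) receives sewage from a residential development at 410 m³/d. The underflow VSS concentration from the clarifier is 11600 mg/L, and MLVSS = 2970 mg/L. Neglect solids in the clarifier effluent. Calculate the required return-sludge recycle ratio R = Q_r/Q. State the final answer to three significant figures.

R ≈ 0.344

R = Q_r/Q = X/(X_r − X) = 2970 / (11600 − 2970) = 0.3441.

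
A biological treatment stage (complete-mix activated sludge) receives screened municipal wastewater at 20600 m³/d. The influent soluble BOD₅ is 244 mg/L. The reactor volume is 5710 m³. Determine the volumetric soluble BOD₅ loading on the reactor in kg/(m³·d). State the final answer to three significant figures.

Applied soluble BOD₅ load per unit volume = Q·S₀/V = (20600 × 244/1000)/5710 = 0.8803 kg soluble BOD₅·m⁻³·d⁻¹.

L_v ≈ 0.880 kg soluble BOD₅/(m³·d)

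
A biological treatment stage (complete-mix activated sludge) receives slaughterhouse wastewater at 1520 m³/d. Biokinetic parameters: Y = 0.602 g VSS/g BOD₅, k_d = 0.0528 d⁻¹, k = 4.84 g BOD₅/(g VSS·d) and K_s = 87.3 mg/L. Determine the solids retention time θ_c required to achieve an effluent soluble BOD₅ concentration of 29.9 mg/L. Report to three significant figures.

θ_c ≈ 1.45 d

At the target effluent, Y k S/(K_s+S) = 0.602×4.84×29.9/117.2 = 0.7433 d⁻¹.
Then 1/θ_c = μ − k_d = 0.7433 − 0.0528 = 0.6905 d⁻¹, giving θ_c = 1.448 d.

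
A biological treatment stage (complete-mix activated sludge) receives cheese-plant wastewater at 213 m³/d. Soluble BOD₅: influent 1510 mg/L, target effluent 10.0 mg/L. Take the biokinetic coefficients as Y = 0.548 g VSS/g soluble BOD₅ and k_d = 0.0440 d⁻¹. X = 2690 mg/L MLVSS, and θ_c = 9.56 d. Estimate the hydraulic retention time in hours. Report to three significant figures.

τ ≈ 49.4 h

Steady-state biomass mass balance: V·X·(1 + k_d·θ_c) = Y·Q·(S₀ − S)·θ_c, so V = 0.548 × 213 × (1510 − 10.0) × 9.56 / [2690 × (1 + 0.0440 × 9.56)] = 1.67×10^6 / 3822 = 438.0 m³.
HRT = V/Q = 438.0 m³ / 213 m³·d⁻¹ = 2.056 d × 24 = 49.35 h.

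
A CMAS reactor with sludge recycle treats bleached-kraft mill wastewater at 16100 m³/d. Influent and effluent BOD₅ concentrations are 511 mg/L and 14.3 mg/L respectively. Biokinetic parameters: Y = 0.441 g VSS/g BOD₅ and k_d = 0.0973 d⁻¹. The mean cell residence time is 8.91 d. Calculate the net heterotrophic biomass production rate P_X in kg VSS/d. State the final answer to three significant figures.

P_X ≈ 1890 kg VSS/d

Correct the yield for decay: Y_obs = Y/(1 + k_d θ_c) = 0.441 / (1 + 0.0973 × 8.91) = 0.441 / 1.867 = 0.2362.
ΔS = 511 − 14.3 = 496.7 mg/L, so the substrate removal rate is 16100 × 496.7/1000 = 7997 kg BOD₅/d.
So the net sludge growth is P_X = 0.2362 × 7997 = 1889 kg VSS/d.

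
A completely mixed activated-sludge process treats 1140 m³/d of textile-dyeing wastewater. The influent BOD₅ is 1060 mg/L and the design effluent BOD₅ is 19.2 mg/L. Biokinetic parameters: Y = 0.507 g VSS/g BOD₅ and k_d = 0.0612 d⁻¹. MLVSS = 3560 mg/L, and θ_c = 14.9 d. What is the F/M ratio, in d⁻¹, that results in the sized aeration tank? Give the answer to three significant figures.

F/M ≈ 0.258 d⁻¹

Steady-state biomass mass balance: V·X·(1 + k_d·θ_c) = Y·Q·(S₀ − S)·θ_c, so V = 0.507 × 1140 × (1060 − 19.2) × 14.9 / [3560 × (1 + 0.0612 × 14.9)] = 8.96×10^6 / 6806 = 1317 m³.
F/M = applied load / biomass = Q·S₀/(V·X) = 1140 × 1060 / (1317 × 3560) = 0.2578 d⁻¹.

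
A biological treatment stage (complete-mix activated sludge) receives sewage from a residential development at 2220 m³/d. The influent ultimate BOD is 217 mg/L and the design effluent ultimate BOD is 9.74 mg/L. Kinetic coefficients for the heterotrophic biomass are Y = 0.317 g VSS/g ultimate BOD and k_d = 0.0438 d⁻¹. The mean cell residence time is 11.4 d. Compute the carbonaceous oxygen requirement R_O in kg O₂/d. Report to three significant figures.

Y_obs = Y / (1 + k_d θ_c) = 0.317 / (1 + 0.0438 × 11.4) = 0.317 / 1.499 = 0.2114.
Q·(S₀ − S) = 2220 × (217 − 9.74) × 10⁻³ = 460.1 kg/d removed.
Net sludge production P_X = 0.2114 × 460.1 = 97.28 kg VSS/d.
Carbonaceous O₂ demand = substrate oxidised − cell-mass equivalent = 460.1 − 1.42 × 97.28 = 322.0 kg O₂/d.

R_O ≈ 322 kg O₂/d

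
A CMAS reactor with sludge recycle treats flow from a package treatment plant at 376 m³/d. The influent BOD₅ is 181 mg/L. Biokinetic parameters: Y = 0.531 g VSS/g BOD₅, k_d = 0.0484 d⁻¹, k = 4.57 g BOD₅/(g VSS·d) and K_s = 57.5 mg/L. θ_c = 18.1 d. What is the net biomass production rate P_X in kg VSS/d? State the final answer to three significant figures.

P_X ≈ 19.0 kg VSS/d

From the Monod/SRT balance for a CMAS, S = K_s·(1+k_d θ_c)/[θ_c·(Y k − k_d) − 1] = 57.5 × (1 + 0.0484 × 18.1) / [18.1 × (0.531 × 4.57 − 0.0484) − 1] = 107.9 / 42.05 = 2.566 mg/L.
The observed yield is Y_obs = Y/(1 + k_d·θ_c) = 0.531 / (1 + 0.0484 × 18.1) = 0.531 / 1.876 = 0.2830 g VSS per g BOD₅ removed.
Substrate removed = Q·(S₀ − S) = 376 m³/d × (181 − 2.57) g/m³ = 6.71×10^4 g/d = 67.09 kg/d.
Net biomass production P_X = Y_obs × Q·(S₀ − S) = 0.2830 × 67.09 = 18.99 kg VSS/d.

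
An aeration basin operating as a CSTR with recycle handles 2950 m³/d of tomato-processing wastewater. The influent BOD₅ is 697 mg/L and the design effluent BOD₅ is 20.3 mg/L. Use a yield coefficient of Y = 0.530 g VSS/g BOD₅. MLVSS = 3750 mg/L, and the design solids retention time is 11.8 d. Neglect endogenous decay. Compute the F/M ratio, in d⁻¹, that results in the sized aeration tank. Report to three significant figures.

V·X = Y·Q·ΔS·θ_c gives V = 0.530 × 2950 × (697 − 20.3) × 11.8 / 3750 = 3329 m³.
F/M = Q·S₀ / (V·X) = 2950 × 697 / (3329 × 3750) = 0.1647 g BOD₅·(g VSS·d)⁻¹.

F/M ≈ 0.165 d⁻¹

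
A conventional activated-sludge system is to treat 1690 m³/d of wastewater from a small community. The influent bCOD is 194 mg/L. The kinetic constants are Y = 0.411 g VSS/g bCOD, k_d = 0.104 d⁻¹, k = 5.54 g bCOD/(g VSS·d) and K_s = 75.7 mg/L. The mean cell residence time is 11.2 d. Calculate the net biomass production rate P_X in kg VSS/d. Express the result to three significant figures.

Effluent substrate depends only on kinetics and SRT: S = K_s(1 + k_d θ_c) / [θ_c(Yk − k_d) − 1] = 75.7 × (1 + 0.104 × 11.2) / [11.2 × (0.411 × 5.54 − 0.104) − 1] = 163.9 / 23.34 = 7.022 mg/L.
Y_obs = Y / (1 + k_d θ_c) = 0.411 / (1 + 0.104 × 11.2) = 0.411 / 2.165 = 0.1899.
Q·(S₀ − S) = 1690 × (194 − 7.02) × 10⁻³ = 316.0 kg/d removed.
Net biomass production P_X = Y_obs × Q·(S₀ − S) = 0.1899 × 316.0 = 59.99 kg VSS/d.

P_X ≈ 60.0 kg VSS/d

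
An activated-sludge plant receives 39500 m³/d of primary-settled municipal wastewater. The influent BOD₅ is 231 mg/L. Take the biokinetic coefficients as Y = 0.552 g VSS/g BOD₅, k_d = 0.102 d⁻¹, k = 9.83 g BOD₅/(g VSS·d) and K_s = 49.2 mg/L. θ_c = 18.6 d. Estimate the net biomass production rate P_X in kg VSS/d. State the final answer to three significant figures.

For a completely mixed reactor with recycle the Lawrence–McCarty relation gives S = K_s·(1 + k_d·θ_c) / [θ_c·(Y·k − k_d) − 1] = 49.2 × (1 + 0.102 × 18.6) / [18.6 × (0.552 × 9.83 − 0.102) − 1] = 142.5 / 98.03 = 1.454 mg/L.
Y_obs = Y / (1 + k_d θ_c) = 0.552 / (1 + 0.102 × 18.6) = 0.552 / 2.897 = 0.1905.
Mass of BOD₅ removed per day: Q(S₀ − S) = 39500 × 229.6 g/m³ = 9067 kg/d.
Net biomass production P_X = Y_obs × Q·(S₀ − S) = 0.1905 × 9067 = 1728 kg VSS/d.

P_X ≈ 1730 kg VSS/d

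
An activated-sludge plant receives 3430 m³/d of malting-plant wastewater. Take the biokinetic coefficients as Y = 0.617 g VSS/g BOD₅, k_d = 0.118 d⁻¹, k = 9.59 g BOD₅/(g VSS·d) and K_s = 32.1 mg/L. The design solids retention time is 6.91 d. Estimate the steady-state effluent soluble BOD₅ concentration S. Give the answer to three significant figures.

S ≈ 1.49 mg/L

From the Monod/SRT balance for a CMAS, S = K_s·(1+k_d θ_c)/[θ_c·(Y k − k_d) − 1] = 32.1 × (1 + 0.118 × 6.91) / [6.91 × (0.617 × 9.59 − 0.118) − 1] = 58.27 / 39.07 = 1.491 mg/L.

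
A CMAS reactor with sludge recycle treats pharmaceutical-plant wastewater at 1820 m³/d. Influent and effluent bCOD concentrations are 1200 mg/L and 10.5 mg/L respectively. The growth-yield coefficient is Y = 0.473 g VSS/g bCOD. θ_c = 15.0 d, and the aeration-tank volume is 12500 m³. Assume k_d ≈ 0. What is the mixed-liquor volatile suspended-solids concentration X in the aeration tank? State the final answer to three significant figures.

X ≈ 1230 mg/L

X = Y·Q·ΔS·θ_c / V = 0.473 × 1820 × (1200 − 10.5) × 15.0 / 12500 = 1229 mg/L.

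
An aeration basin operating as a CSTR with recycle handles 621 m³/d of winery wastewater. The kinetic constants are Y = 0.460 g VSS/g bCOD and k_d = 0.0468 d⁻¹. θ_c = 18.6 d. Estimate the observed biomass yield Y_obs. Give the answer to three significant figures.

Y_obs = Y / (1 + k_d θ_c) = 0.460 / (1 + 0.0468 × 18.6) = 0.460 / 1.870 = 0.2459.

Y_obs ≈ 0.246 g VSS/g bCOD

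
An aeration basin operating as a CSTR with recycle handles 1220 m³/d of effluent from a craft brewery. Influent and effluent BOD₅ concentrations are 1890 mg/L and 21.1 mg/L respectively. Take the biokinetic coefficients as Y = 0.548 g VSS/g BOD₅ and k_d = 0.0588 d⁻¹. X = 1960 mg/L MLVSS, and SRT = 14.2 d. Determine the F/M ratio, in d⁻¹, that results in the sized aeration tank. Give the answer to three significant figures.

F/M ≈ 0.238 d⁻¹

Steady-state biomass mass balance: V·X·(1 + k_d·θ_c) = Y·Q·(S₀ − S)·θ_c, so V = 0.548 × 1220 × (1890 − 21.1) × 14.2 / [1960 × (1 + 0.0588 × 14.2)] = 1.77×10^7 / 3597 = 4933 m³.
Food-to-microorganism ratio F/M = Q S₀ / (V X) = 1220 × 1890 / (4933 × 1960) = 0.2385 d⁻¹.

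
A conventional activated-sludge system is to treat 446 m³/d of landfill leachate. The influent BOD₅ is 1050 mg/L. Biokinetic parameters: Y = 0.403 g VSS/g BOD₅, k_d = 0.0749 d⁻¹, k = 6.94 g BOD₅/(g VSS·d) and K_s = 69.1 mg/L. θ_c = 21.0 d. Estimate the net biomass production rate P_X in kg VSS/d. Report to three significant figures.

P_X ≈ 73.1 kg VSS/d

Effluent substrate depends only on kinetics and SRT: S = K_s(1 + k_d θ_c) / [θ_c(Yk − k_d) − 1] = 69.1 × (1 + 0.0749 × 21.0) / [21.0 × (0.403 × 6.94 − 0.0749) − 1] = 177.8 / 56.16 = 3.166 mg/L.
Correct the yield for decay: Y_obs = Y/(1 + k_d θ_c) = 0.403 / (1 + 0.0749 × 21.0) = 0.403 / 2.573 = 0.1566.
Substrate removed = Q·(S₀ − S) = 446 m³/d × (1050 − 3.17) g/m³ = 4.67×10^5 g/d = 466.9 kg/d.
So the net sludge growth is P_X = 0.1566 × 466.9 = 73.13 kg VSS/d.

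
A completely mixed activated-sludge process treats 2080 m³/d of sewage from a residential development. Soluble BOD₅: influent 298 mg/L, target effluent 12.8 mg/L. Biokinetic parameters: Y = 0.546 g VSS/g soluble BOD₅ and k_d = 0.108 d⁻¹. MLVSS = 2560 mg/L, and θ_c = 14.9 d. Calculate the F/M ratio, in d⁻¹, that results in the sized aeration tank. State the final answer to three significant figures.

Steady-state biomass mass balance: V·X·(1 + k_d·θ_c) = Y·Q·(S₀ − S)·θ_c, so V = 0.546 × 2080 × (298 − 12.8) × 14.9 / [2560 × (1 + 0.108 × 14.9)] = 4.83×10^6 / 6680 = 722.5 m³.
F/M = applied load / biomass = Q·S₀/(V·X) = 2080 × 298 / (722.5 × 2560) = 0.3351 d⁻¹.

F/M ≈ 0.335 d⁻¹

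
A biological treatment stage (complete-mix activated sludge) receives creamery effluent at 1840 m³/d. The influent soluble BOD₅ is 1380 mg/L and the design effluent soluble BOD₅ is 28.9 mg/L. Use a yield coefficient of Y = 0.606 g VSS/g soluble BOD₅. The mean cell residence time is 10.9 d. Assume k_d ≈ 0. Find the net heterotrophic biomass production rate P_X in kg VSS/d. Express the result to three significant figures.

P_X ≈ 1510 kg VSS/d

No decay correction is needed, so Y_obs = Y = 0.606.
ΔS = 1380 − 28.9 = 1351 mg/L, so the substrate removal rate is 1840 × 1351/1000 = 2486 kg soluble BOD₅/d.
So the net sludge growth is P_X = 0.6060 × 2486 = 1507 kg VSS/d.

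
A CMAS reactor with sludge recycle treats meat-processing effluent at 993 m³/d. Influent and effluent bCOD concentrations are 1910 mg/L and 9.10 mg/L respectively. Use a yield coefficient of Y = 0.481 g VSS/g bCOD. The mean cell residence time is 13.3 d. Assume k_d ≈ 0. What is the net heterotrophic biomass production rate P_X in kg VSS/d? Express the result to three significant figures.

Since k_d ≈ 0, Y_obs = Y = 0.481 g VSS/g bCOD.
Q·(S₀ − S) = 993 × (1910 − 9.10) × 10⁻³ = 1888 kg/d removed.
P_X = Y_obs · Q(S₀ − S) = 0.4810 × 1888 = 907.9 kg VSS/d.

P_X ≈ 908 kg VSS/d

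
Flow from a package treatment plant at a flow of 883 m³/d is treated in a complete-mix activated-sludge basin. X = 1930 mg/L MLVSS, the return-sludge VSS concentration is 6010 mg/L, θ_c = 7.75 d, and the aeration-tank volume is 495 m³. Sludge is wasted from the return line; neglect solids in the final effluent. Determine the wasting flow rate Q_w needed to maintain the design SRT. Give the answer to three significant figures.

Q_w ≈ 20.5 m³/d

Wasting from the return line (neglecting effluent solids): Q_w = V·X / (θ_c·X_r) = 495.0 × 1930 / (7.75 × 6010) = 20.51 m³/d.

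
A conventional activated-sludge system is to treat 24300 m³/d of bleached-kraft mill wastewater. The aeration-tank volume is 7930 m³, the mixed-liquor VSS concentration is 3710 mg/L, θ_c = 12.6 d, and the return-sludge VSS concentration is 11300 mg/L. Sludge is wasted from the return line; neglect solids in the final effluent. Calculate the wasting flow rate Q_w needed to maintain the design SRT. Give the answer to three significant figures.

θ_c = V·X/(Q_w·X_r) when wasting from the recycle, so Q_w = V·X/(θ_c·X_r) = 7930 × 3710 / (12.6 × 11300) = 206.6 m³/d.

Q_w ≈ 207 m³/d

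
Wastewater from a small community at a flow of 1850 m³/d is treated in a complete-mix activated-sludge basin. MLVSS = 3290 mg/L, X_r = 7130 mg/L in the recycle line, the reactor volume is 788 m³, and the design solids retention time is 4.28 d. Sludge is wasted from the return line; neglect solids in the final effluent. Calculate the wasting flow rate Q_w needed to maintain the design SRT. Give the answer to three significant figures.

Wasting from the return line (neglecting effluent solids): Q_w = V·X / (θ_c·X_r) = 788.0 × 3290 / (4.28 × 7130) = 84.95 m³/d.

Q_w ≈ 85.0 m³/d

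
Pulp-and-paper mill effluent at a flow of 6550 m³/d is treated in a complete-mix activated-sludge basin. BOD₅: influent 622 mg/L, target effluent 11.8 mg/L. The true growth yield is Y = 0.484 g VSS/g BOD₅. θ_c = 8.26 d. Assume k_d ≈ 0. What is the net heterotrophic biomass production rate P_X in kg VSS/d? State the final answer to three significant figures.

P_X ≈ 1930 kg VSS/d

No decay correction is needed, so Y_obs = Y = 0.484.
Q·(S₀ − S) = 6550 × (622 − 11.8) × 10⁻³ = 3997 kg/d removed.
So the net sludge growth is P_X = 0.4840 × 3997 = 1934 kg VSS/d.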